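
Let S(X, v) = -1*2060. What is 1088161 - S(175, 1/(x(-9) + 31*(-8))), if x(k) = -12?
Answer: 1090221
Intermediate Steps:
S(X, v) = -2060
1088161 - S(175, 1/(x(-9) + 31*(-8))) = 1088161 - 1*(-2060) = 1088161 + 2060 = 1090221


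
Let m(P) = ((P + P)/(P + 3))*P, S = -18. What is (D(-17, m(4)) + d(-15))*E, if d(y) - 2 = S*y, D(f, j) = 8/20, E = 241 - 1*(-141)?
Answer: 520284/5 ≈ 1.0406e+5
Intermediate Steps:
E = 382 (E = 241 + 141 = 382)
m(P) = 2*P**2/(3 + P) (m(P) = ((2*P)/(3 + P))*P = (2*P/(3 + P))*P = 2*P**2/(3 + P))
D(f, j) = 2/5 (D(f, j) = 8*(1/20) = 2/5)
d(y) = 2 - 18*y
(D(-17, m(4)) + d(-15))*E = (2/5 + (2 - 18*(-15)))*382 = (2/5 + (2 + 270))*382 = (2/5 + 272)*382 = (1362/5)*382 = 520284/5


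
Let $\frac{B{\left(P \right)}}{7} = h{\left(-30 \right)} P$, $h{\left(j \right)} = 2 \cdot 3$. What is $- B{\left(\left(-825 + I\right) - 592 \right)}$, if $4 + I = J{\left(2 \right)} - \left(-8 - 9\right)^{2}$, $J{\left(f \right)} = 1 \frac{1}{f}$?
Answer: $71799$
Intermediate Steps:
$J{\left(f \right)} = \frac{1}{f}$
$h{\left(j \right)} = 6$
$I = - \frac{585}{2}$ ($I = -4 + \left(\frac{1}{2} - \left(-8 - 9\right)^{2}\right) = -4 + \left(\frac{1}{2} - \left(-17\right)^{2}\right) = -4 + \left(\frac{1}{2} - 289\right) = -4 - \frac{577}{2} = - \frac{585}{2} \approx -292.5$)
$B{\left(P \right)} = 42 P$ ($B{\left(P \right)} = 7 \cdot 6 P = 42 P$)
$- B{\left(\left(-825 + I\right) - 592 \right)} = - 42 \left(\left(-825 - \frac{585}{2}\right) - 592\right) = - 42 \left(- \frac{2235}{2} - 592\right) = - \frac{42 \left(-3419\right)}{2} = \left(-1\right) \left(-71799\right) = 71799$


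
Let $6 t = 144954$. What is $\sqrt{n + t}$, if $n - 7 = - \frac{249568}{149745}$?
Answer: $\frac{\sqrt{541850500833990}}{149745} \approx 155.45$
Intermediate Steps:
$t = 24159$ ($t = \frac{1}{6} \cdot 144954 = 24159$)
$n = \frac{798647}{149745}$ ($n = 7 - \frac{249568}{149745} = \frac{798647}{149745} \approx 5.3334$)
$\sqrt{n + t} = \sqrt{\frac{798647}{149745} + 24159} = \sqrt{\frac{3618488102}{149745}} = \frac{\sqrt{541850500833990}}{149745}$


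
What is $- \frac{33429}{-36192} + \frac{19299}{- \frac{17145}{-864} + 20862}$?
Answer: $\frac{14896304669}{8061394016} \approx 1.8479$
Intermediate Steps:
$- \frac{33429}{-36192} + \frac{19299}{- \frac{17145}{-864} + 20862} = \left(-33429\right) \left(- \frac{1}{36192}\right) + \frac{19299}{\left(-17145\right) \left(- \frac{1}{864}\right) + 20862} = \frac{11143}{12064} + \frac{19299}{\frac{635}{32} + 20862} = \frac{11143}{12064} + \frac{19299}{\frac{668219}{32}} = \frac{11143}{12064} + 19299 \cdot \frac{32}{668219} = \frac{11143}{12064} + \frac{617568}{668219} = \frac{14896304669}{8061394016}$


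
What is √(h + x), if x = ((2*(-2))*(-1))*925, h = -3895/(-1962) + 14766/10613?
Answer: √178414314320891918/6940902 ≈ 60.855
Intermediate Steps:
h = 70308527/20822706 (h = -3895*(-1/1962) + 14766*(1/10613) = 3895/1962 + 14766/10613 = 70308527/20822706 ≈ 3.3765)
x = 3700 (x = -4*(-1)*925 = 4*925 = 3700)
√(h + x) = √(70308527/20822706 + 3700) = √(77114320727/20822706) = √178414314320891918/6940902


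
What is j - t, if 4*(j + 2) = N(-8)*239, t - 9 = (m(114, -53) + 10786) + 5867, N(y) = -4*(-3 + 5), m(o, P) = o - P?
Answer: -17309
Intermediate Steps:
N(y) = -8 (N(y) = -4*2 = -8)
t = 16829 (t = 9 + (((114 - 1*(-53)) + 10786) + 5867) = 9 + (((114 + 53) + 10786) + 5867) = 9 + ((167 + 10786) + 5867) = 9 + (10953 + 5867) = 9 + 16820 = 16829)
j = -480 (j = -2 + (-8*239)/4 = -2 + (¼)*(-1912) = -2 - 478 = -480)
j - t = -480 - 1*16829 = -480 - 16829 = -17309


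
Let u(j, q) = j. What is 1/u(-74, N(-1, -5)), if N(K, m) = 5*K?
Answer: -1/74 ≈ -0.013514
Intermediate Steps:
1/u(-74, N(-1, -5)) = 1/(-74) = -1/74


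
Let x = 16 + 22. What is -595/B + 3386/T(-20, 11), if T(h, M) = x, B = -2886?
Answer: 4897303/54834 ≈ 89.311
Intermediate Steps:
x = 38
T(h, M) = 38
-595/B + 3386/T(-20, 11) = -595/(-2886) + 3386/38 = -595*(-1/2886) + 3386*(1/38) = 595/2886 + 1693/19 = 4897303/54834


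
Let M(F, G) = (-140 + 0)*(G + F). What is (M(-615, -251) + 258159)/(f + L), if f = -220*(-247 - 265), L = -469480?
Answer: -379399/356840 ≈ -1.0632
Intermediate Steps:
M(F, G) = -140*F - 140*G (M(F, G) = -140*(F + G) = -140*F - 140*G)
f = 112640 (f = -220*(-512) = 112640)
(M(-615, -251) + 258159)/(f + L) = ((-140*(-615) - 140*(-251)) + 258159)/(112640 - 469480) = ((86100 + 35140) + 258159)/(-356840) = (121240 + 258159)*(-1/356840) = 379399*(-1/356840) = -379399/356840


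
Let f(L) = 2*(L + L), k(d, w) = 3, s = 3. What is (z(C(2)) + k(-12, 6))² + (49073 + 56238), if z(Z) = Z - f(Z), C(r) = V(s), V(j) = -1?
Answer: 105347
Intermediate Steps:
f(L) = 4*L (f(L) = 2*(2*L) = 4*L)
C(r) = -1
z(Z) = -3*Z (z(Z) = Z - 4*Z = -3*Z)
(z(C(2)) + k(-12, 6))² + (49073 + 56238) = (-3*(-1) + 3)² + (49073 + 56238) = (3 + 3)² + 105311 = 6² + 105311 = 36 + 105311 = 105347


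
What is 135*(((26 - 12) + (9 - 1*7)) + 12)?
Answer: 3780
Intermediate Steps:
135*(((26 - 12) + (9 - 1*7)) + 12) = 135*((14 + (9 - 7)) + 12) = 135*((14 + 2) + 12) = 135*(16 + 12) = 135*28 = 3780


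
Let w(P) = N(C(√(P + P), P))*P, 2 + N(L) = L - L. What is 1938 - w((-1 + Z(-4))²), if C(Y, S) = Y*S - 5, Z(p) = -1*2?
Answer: 1956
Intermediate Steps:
Z(p) = -2
C(Y, S) = -5 + S*Y (C(Y, S) = S*Y - 5 = -5 + S*Y)
N(L) = -2 (N(L) = -2 + (L - L) = -2 + 0 = -2)
w(P) = -2*P
1938 - w((-1 + Z(-4))²) = 1938 - (-2)*(-1 - 2)² = 1938 - (-2)*(-3)² = 1938 - (-2)*9 = 1938 - 1*(-18) = 1938 + 18 = 1956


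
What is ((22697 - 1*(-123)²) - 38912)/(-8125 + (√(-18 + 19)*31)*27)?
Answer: 3918/911 ≈ 4.3008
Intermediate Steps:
((22697 - 1*(-123)²) - 38912)/(-8125 + (√(-18 + 19)*31)*27) = ((22697 - 1*15129) - 38912)/(-8125 + (√1*31)*27) = ((22697 - 15129) - 38912)/(-8125 + (1*31)*27) = (7568 - 38912)/(-8125 + 31*27) = -31344/(-8125 + 837) = -31344/(-7288) = -31344*(-1/7288) = 3918/911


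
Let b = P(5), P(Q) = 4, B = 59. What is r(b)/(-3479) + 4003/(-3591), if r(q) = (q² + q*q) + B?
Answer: -290882/254961 ≈ -1.1409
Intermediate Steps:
b = 4
r(q) = 59 + 2*q² (r(q) = (q² + q*q) + 59 = (q² + q²) + 59 = 2*q² + 59 = 59 + 2*q²)
r(b)/(-3479) + 4003/(-3591) = (59 + 2*4²)/(-3479) + 4003/(-3591) = (59 + 2*16)*(-1/3479) + 4003*(-1/3591) = (59 + 32)*(-1/3479) - 4003/3591 = 91*(-1/3479) - 4003/3591 = -13/497 - 4003/3591 = -290882/254961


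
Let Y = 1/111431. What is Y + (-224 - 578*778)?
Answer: -50133698347/111431 ≈ -4.4991e+5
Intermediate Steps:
Y = 1/111431 ≈ 8.9742e-6
Y + (-224 - 578*778) = 1/111431 + (-224 - 578*778) = 1/111431 + (-224 - 449684) = 1/111431 - 449908 = -50133698347/111431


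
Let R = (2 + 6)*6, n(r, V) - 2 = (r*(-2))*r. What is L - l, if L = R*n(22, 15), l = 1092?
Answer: -47460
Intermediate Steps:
n(r, V) = 2 - 2*r² (n(r, V) = 2 + (r*(-2))*r = 2 + (-2*r)*r = 2 - 2*r²)
R = 48 (R = 8*6 = 48)
L = -46368 (L = 48*(2 - 2*22²) = 48*(2 - 2*484) = 48*(2 - 968) = 48*(-966) = -46368)
L - l = -46368 - 1*1092 = -46368 - 1092 = -47460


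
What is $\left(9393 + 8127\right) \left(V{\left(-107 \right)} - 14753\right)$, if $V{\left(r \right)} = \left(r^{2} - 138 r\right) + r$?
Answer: $198939600$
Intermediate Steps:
$V{\left(r \right)} = r^{2} - 137 r$
$\left(9393 + 8127\right) \left(V{\left(-107 \right)} - 14753\right) = \left(9393 + 8127\right) \left(- 107 \left(-137 - 107\right) - 14753\right) = 17520 \left(\left(-107\right) \left(-244\right) - 14753\right) = 17520 \left(26108 - 14753\right) = 17520 \cdot 11355 = 198939600$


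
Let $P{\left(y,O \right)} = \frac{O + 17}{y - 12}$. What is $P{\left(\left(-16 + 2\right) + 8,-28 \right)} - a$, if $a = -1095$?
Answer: $\frac{19721}{18} \approx 1095.6$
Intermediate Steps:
$P{\left(y,O \right)} = \frac{17 + O}{-12 + y}$
$P{\left(\left(-16 + 2\right) + 8,-28 \right)} - a = \frac{17 - 28}{-12 + \left(\left(-16 + 2\right) + 8\right)} - -1095 = \frac{1}{-12 + \left(-14 + 8\right)} \left(-11\right) + 1095 = \frac{1}{-12 - 6} \left(-11\right) + 1095 = \frac{1}{-18} \left(-11\right) + 1095 = \left(- \frac{1}{18}\right) \left(-11\right) + 1095 = \frac{11}{18} + 1095 = \frac{19721}{18}$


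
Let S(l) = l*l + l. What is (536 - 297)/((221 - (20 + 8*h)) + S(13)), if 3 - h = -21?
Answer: 239/191 ≈ 1.2513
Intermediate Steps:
h = 24 (h = 3 - 1*(-21) = 3 + 21 = 24)
S(l) = l + l² (S(l) = l² + l = l + l²)
(536 - 297)/((221 - (20 + 8*h)) + S(13)) = (536 - 297)/((221 - (20 + 8*24)) + 13*(1 + 13)) = 239/((221 - (20 + 192)) + 13*14) = 239/((221 - 1*212) + 182) = 239/((221 - 212) + 182) = 239/(9 + 182) = 239/191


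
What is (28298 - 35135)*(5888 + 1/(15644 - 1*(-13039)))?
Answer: -384890065895/9561 ≈ -4.0256e+7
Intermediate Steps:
(28298 - 35135)*(5888 + 1/(15644 - 1*(-13039))) = -6837*(5888 + 1/(15644 + 13039)) = -6837*(5888 + 1/28683) = -6837*168885505/28683 = -384890065895/9561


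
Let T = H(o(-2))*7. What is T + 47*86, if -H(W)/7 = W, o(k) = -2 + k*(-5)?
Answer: 3650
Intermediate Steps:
o(k) = -2 - 5*k
H(W) = -7*W
T = -392 (T = -7*(-2 - 5*(-2))*7 = -7*(-2 + 10)*7 = -7*8*7 = -56*7 = -392)
T + 47*86 = -392 + 47*86 = -392 + 4042 = 3650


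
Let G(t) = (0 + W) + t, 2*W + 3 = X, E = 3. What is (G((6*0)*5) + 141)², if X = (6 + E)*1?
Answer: 20736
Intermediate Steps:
X = 9 (X = (6 + 3)*1 = 9*1 = 9)
W = 3 (W = -3/2 + (½)*9 = -3/2 + 9/2 = 3)
G(t) = 3 + t (G(t) = (0 + 3) + t = 3 + t)
(G((6*0)*5) + 141)² = ((3 + (6*0)*5) + 141)² = ((3 + 0*5) + 141)² = ((3 + 0) + 141)² = (3 + 141)² = 144² = 20736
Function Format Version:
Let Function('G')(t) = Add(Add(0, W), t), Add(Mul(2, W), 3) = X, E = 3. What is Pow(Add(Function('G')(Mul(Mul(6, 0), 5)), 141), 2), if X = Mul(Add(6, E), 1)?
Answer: 20736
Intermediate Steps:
X = 9 (X = Mul(Add(6, 3), 1) = Mul(9, 1) = 9)
W = 3 (W = Add(Rational(-3, 2), Mul(Rational(1, 2), 9)) = Add(Rational(-3, 2), Rational(9, 2)) = 3)
Function('G')(t) = Add(3, t) (Function('G')(t) = Add(Add(0, 3), t) = Add(3, t))
Pow(Add(Function('G')(Mul(Mul(6, 0), 5)), 141), 2) = Pow(Add(Add(3, Mul(Mul(6, 0), 5)), 141), 2) = Pow(Add(Add(3, Mul(0, 5)), 141), 2) = Pow(Add(Add(3, 0), 141), 2) = Pow(Add(3, 141), 2) = Pow(144, 2) = 20736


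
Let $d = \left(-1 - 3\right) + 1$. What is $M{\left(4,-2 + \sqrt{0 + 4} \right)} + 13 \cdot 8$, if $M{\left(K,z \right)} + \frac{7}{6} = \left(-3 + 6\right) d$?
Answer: $\frac{563}{6} \approx 93.833$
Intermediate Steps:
$d = -3$ ($d = -4 + 1 = -3$)
$M{\left(K,z \right)} = - \frac{61}{6}$ ($M{\left(K,z \right)} = - \frac{7}{6} + \left(-3 + 6\right) \left(-3\right) = - \frac{7}{6} + 3 \left(-3\right) = - \frac{7}{6} - 9 = - \frac{61}{6}$)
$M{\left(4,-2 + \sqrt{0 + 4} \right)} + 13 \cdot 8 = - \frac{61}{6} + 13 \cdot 8 = - \frac{61}{6} + 104 = \frac{563}{6}$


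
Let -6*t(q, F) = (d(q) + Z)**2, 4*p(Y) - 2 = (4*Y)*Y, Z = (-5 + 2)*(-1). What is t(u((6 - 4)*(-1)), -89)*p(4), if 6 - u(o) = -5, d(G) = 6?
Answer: -891/4 ≈ -222.75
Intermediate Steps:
Z = 3 (Z = -3*(-1) = 3)
u(o) = 11 (u(o) = 6 - 1*(-5) = 6 + 5 = 11)
p(Y) = 1/2 + Y**2 (p(Y) = 1/2 + ((4*Y)*Y)/4 = 1/2 + (4*Y**2)/4 = 1/2 + Y**2)
t(q, F) = -27/2 (t(q, F) = -(6 + 3)**2/6 = -1/6*9**2 = -1/6*81 = -27/2)
t(u((6 - 4)*(-1)), -89)*p(4) = -27*(1/2 + 4**2)/2 = -27*(1/2 + 16)/2 = -27/2*33/2 = -891/4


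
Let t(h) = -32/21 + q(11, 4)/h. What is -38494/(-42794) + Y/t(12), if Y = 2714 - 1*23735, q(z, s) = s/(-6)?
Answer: 56676908615/4258003 ≈ 13311.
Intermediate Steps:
q(z, s) = -s/6 (q(z, s) = s*(-⅙) = -s/6)
t(h) = -32/21 - 2/(3*h) (t(h) = -32/21 + (-⅙*4)/h = -32*1/21 - 2/(3*h) = -32/21 - 2/(3*h))
Y = -21021 (Y = 2714 - 23735 = -21021)
-38494/(-42794) + Y/t(12) = -38494/(-42794) - 21021*126/(-7 - 16*12) = -38494*(-1/42794) - 21021*126/(-7 - 192) = 19247/21397 - 21021/((2/21)*(1/12)*(-199)) = 19247/21397 - 21021/(-199/126) = 19247/21397 - 21021*(-126/199) = 19247/21397 + 2648646/199 = 56676908615/4258003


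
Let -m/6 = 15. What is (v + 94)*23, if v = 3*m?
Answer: -4048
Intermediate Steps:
m = -90 (m = -6*15 = -90)
v = -270 (v = 3*(-90) = -270)
(v + 94)*23 = (-270 + 94)*23 = -176*23 = -4048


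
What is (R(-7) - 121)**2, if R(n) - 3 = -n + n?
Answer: 13924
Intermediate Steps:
R(n) = 3 (R(n) = 3 + (-n + n) = 3 + 0 = 3)
(R(-7) - 121)**2 = (3 - 121)**2 = (-118)**2 = 13924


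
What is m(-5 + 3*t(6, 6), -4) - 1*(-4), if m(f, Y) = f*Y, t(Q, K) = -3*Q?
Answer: 240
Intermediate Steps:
m(f, Y) = Y*f
m(-5 + 3*t(6, 6), -4) - 1*(-4) = -4*(-5 + 3*(-3*6)) - 1*(-4) = -4*(-5 + 3*(-18)) + 4 = -4*(-5 - 54) + 4 = -4*(-59) + 4 = 236 + 4 = 240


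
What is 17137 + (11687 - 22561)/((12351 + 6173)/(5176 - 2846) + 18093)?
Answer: 361365652949/21087607 ≈ 17136.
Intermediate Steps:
17137 + (11687 - 22561)/((12351 + 6173)/(5176 - 2846) + 18093) = 17137 - 10874/(18524/2330 + 18093) = 17137 - 10874/(18524*(1/2330) + 18093) = 17137 - 10874/(9262/1165 + 18093) = 17137 - 10874/21087607/1165 = 17137 - 10874*1165/21087607 = 17137 - 12668210/21087607 = 361365652949/21087607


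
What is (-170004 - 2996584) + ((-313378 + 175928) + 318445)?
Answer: -2985593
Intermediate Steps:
(-170004 - 2996584) + ((-313378 + 175928) + 318445) = -3166588 + (-137450 + 318445) = -3166588 + 180995 = -2985593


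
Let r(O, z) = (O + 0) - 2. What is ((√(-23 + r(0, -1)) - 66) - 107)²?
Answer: 29904 - 1730*I ≈ 29904.0 - 1730.0*I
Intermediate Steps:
r(O, z) = -2 + O (r(O, z) = O - 2 = -2 + O)
((√(-23 + r(0, -1)) - 66) - 107)² = ((√(-23 + (-2 + 0)) - 66) - 107)² = ((√(-23 - 2) - 66) - 107)² = ((√(-25) - 66) - 107)² = ((5*I - 66) - 107)² = ((-66 + 5*I) - 107)² = (-173 + 5*I)²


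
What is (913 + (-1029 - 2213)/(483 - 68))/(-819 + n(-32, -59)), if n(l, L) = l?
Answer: -375653/353165 ≈ -1.0637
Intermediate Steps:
(913 + (-1029 - 2213)/(483 - 68))/(-819 + n(-32, -59)) = (913 + (-1029 - 2213)/(483 - 68))/(-819 - 32) = (913 - 3242/415)/(-851) = (913 - 3242*1/415)*(-1/851) = (913 - 3242/415)*(-1/851) = (375653/415)*(-1/851) = -375653/353165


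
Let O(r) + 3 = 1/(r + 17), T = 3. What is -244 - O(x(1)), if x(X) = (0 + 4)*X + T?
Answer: -5785/24 ≈ -241.04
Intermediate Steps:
x(X) = 3 + 4*X (x(X) = (0 + 4)*X + 3 = 4*X + 3 = 3 + 4*X)
O(r) = -3 + 1/(17 + r) (O(r) = -3 + 1/(r + 17) = -3 + 1/(17 + r))
-244 - O(x(1)) = -244 - (-50 - 3*(3 + 4*1))/(17 + (3 + 4*1)) = -244 - (-50 - 3*(3 + 4))/(17 + (3 + 4)) = -244 - (-50 - 3*7)/(17 + 7) = -244 - (-50 - 21)/24 = -244 - (-71)/24 = -244 - 1*(-71/24) = -244 + 71/24 = -5785/24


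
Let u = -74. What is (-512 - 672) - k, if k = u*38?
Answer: 1628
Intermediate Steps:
k = -2812 (k = -74*38 = -2812)
(-512 - 672) - k = (-512 - 672) - 1*(-2812) = -1184 + 2812 = 1628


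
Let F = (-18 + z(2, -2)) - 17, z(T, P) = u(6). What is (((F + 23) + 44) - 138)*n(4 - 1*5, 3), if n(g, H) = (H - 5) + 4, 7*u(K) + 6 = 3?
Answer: -1490/7 ≈ -212.86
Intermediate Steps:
u(K) = -3/7 (u(K) = -6/7 + (1/7)*3 = -6/7 + 3/7 = -3/7)
z(T, P) = -3/7
F = -248/7 (F = (-18 - 3/7) - 17 = -129/7 - 17 = -248/7 ≈ -35.429)
n(g, H) = -1 + H (n(g, H) = (-5 + H) + 4 = -1 + H)
(((F + 23) + 44) - 138)*n(4 - 1*5, 3) = (((-248/7 + 23) + 44) - 138)*(-1 + 3) = ((-87/7 + 44) - 138)*2 = (221/7 - 138)*2 = -745/7*2 = -1490/7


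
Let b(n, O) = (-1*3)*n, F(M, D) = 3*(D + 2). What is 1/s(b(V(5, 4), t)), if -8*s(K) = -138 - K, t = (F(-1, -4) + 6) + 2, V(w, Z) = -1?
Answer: 8/141 ≈ 0.056738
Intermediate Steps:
F(M, D) = 6 + 3*D (F(M, D) = 3*(2 + D) = 6 + 3*D)
t = 2 (t = ((6 + 3*(-4)) + 6) + 2 = ((6 - 12) + 6) + 2 = (-6 + 6) + 2 = 0 + 2 = 2)
b(n, O) = -3*n
s(K) = 69/4 + K/8 (s(K) = -(-138 - K)/8 = 69/4 + K/8)
1/s(b(V(5, 4), t)) = 1/(69/4 + (-3*(-1))/8) = 1/(69/4 + (⅛)*3) = 1/(69/4 + 3/8) = 1/(141/8) = 8/141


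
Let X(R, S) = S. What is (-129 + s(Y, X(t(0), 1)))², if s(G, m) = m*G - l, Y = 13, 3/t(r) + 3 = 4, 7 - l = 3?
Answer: 14400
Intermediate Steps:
l = 4 (l = 7 - 1*3 = 7 - 3 = 4)
t(r) = 3 (t(r) = 3/(-3 + 4) = 3/1 = 3*1 = 3)
s(G, m) = -4 + G*m (s(G, m) = m*G - 1*4 = G*m - 4 = -4 + G*m)
(-129 + s(Y, X(t(0), 1)))² = (-129 + (-4 + 13*1))² = (-129 + (-4 + 13))² = (-129 + 9)² = (-120)² = 14400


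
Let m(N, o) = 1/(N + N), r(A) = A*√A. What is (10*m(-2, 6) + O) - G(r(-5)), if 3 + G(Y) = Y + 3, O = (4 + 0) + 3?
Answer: 9/2 + 5*I*√5 ≈ 4.5 + 11.18*I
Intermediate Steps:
O = 7 (O = 4 + 3 = 7)
r(A) = A^(3/2)
m(N, o) = 1/(2*N)
G(Y) = Y (G(Y) = -3 + (Y + 3) = -3 + (3 + Y) = Y)
(10*m(-2, 6) + O) - G(r(-5)) = (10*((½)/(-2)) + 7) - (-5)^(3/2) = (10*((½)*(-½)) + 7) - (-5)*I*√5 = (10*(-¼) + 7) + 5*I*√5 = (-5/2 + 7) + 5*I*√5 = 9/2 + 5*I*√5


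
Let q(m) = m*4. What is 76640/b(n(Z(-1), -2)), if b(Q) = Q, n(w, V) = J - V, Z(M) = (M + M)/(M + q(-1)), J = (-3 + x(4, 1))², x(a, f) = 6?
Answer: 76640/11 ≈ 6967.3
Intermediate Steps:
q(m) = 4*m
J = 9 (J = (-3 + 6)² = 3² = 9)
Z(M) = 2*M/(-4 + M) (Z(M) = (M + M)/(M + 4*(-1)) = (2*M)/(M - 4) = (2*M)/(-4 + M) = 2*M/(-4 + M))
n(w, V) = 9 - V
76640/b(n(Z(-1), -2)) = 76640/(9 - 1*(-2)) = 76640/(9 + 2) = 76640/11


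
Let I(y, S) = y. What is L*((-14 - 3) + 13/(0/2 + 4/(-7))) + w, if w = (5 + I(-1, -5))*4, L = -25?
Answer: 4039/4 ≈ 1009.8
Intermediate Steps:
w = 16 (w = (5 - 1)*4 = 4*4 = 16)
L*((-14 - 3) + 13/(0/2 + 4/(-7))) + w = -25*((-14 - 3) + 13/(0/2 + 4/(-7))) + 16 = -25*(-17 + 13/(0*(½) + 4*(-⅐))) + 16 = -25*(-17 + 13/(0 - 4/7)) + 16 = -25*(-17 + 13/(-4/7)) + 16 = -25*(-17 + 13*(-7/4)) + 16 = -25*(-17 - 91/4) + 16 = -25*(-159/4) + 16 = 3975/4 + 16 = 4039/4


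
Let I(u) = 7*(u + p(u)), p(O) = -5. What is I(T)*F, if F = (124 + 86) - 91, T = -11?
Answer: -13328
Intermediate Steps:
I(u) = -35 + 7*u (I(u) = 7*(u - 5) = 7*(-5 + u) = -35 + 7*u)
F = 119 (F = 210 - 91 = 119)
I(T)*F = (-35 + 7*(-11))*119 = (-35 - 77)*119 = -112*119 = -13328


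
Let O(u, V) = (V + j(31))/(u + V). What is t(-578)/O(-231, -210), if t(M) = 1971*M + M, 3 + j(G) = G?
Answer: -35904204/13 ≈ -2.7619e+6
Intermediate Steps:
j(G) = -3 + G
t(M) = 1972*M
O(u, V) = (28 + V)/(V + u) (O(u, V) = (V + (-3 + 31))/(u + V) = (V + 28)/(V + u) = (28 + V)/(V + u))
t(-578)/O(-231, -210) = (1972*(-578))/(((28 - 210)/(-210 - 231))) = -1139816/(-182/(-441)) = -1139816/((-1/441*(-182))) = -1139816/26/63 = -1139816*63/26 = -35904204/13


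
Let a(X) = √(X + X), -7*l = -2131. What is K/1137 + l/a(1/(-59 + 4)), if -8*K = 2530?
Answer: -1265/4548 - 2131*I*√110/14 ≈ -0.27814 - 1596.4*I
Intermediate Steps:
K = -1265/4 (K = -⅛*2530 = -1265/4 ≈ -316.25)
l = 2131/7 (l = -⅐*(-2131) = 2131/7 ≈ 304.43)
a(X) = √2*√X (a(X) = √(2*X) = √2*√X)
K/1137 + l/a(1/(-59 + 4)) = -1265/4/1137 + 2131/(7*((√2*√(1/(-59 + 4))))) = -1265/4*1/1137 + 2131/(7*((√2*√(1/(-55))))) = -1265/4548 + 2131/(7*((√2*√(-1/55)))) = -1265/4548 + 2131/(7*((√2*(I*√55/55)))) = -1265/4548 + 2131/(7*((I*√110/55))) = -1265/4548 + 2131*(-I*√110/2)/7 = -1265/4548 - 2131*I*√110/14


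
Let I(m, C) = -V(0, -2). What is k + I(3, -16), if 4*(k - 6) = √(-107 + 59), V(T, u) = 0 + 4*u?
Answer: 14 + I*√3 ≈ 14.0 + 1.732*I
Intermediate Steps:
V(T, u) = 4*u
k = 6 + I*√3 (k = 6 + √(-107 + 59)/4 = 6 + √(-48)/4 = 6 + (4*I*√3)/4 = 6 + I*√3 ≈ 6.0 + 1.732*I)
I(m, C) = 8 (I(m, C) = -4*(-2) = -1*(-8) = 8)
k + I(3, -16) = (6 + I*√3) + 8 = 14 + I*√3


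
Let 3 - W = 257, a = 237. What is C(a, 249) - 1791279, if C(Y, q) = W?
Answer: -1791533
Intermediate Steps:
W = -254 (W = 3 - 1*257 = 3 - 257 = -254)
C(Y, q) = -254
C(a, 249) - 1791279 = -254 - 1791279 = -1791533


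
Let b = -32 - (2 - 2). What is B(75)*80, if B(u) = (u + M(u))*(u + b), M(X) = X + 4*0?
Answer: 516000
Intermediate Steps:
M(X) = X (M(X) = X + 0 = X)
b = -32 (b = -32 - 1*0 = -32 + 0 = -32)
B(u) = 2*u*(-32 + u) (B(u) = (u + u)*(u - 32) = (2*u)*(-32 + u) = 2*u*(-32 + u))
B(75)*80 = (2*75*(-32 + 75))*80 = (2*75*43)*80 = 6450*80 = 516000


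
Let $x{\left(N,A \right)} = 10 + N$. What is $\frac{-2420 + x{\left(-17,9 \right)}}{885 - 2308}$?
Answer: $\frac{2427}{1423} \approx 1.7056$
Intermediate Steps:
$\frac{-2420 + x{\left(-17,9 \right)}}{885 - 2308} = \frac{-2420 + \left(10 - 17\right)}{885 - 2308} = \frac{-2420 - 7}{-1423} = \left(-2427\right) \left(- \frac{1}{1423}\right) = \frac{2427}{1423}$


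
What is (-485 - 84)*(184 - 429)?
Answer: 139405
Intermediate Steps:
(-485 - 84)*(184 - 429) = -569*(-245) = 139405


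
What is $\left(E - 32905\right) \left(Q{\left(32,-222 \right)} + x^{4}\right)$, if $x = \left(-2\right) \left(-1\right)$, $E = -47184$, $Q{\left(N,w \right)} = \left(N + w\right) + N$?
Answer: $11372638$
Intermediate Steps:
$Q{\left(N,w \right)} = w + 2 N$
$x = 2$
$\left(E - 32905\right) \left(Q{\left(32,-222 \right)} + x^{4}\right) = \left(-47184 - 32905\right) \left(\left(-222 + 2 \cdot 32\right) + 2^{4}\right) = - 80089 \left(\left(-222 + 64\right) + 16\right) = - 80089 \left(-158 + 16\right) = \left(-80089\right) \left(-142\right) = 11372638$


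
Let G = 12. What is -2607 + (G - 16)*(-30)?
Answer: -2487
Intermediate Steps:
-2607 + (G - 16)*(-30) = -2607 + (12 - 16)*(-30) = -2607 - 4*(-30) = -2607 + 120 = -2487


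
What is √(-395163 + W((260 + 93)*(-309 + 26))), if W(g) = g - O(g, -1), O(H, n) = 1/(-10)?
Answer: I*√49506190/10 ≈ 703.61*I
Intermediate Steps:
O(H, n) = -⅒
W(g) = ⅒ + g (W(g) = g - 1*(-⅒) = g + ⅒ = ⅒ + g)
√(-395163 + W((260 + 93)*(-309 + 26))) = √(-395163 + (⅒ + (260 + 93)*(-309 + 26))) = √(-395163 + (⅒ + 353*(-283))) = √(-395163 + (⅒ - 99899)) = √(-395163 - 998989/10) = √(-4950619/10) = I*√49506190/10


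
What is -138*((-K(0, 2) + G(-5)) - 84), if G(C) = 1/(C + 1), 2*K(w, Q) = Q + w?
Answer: 23529/2 ≈ 11765.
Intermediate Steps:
K(w, Q) = Q/2 + w/2 (K(w, Q) = (Q + w)/2 = Q/2 + w/2)
G(C) = 1/(1 + C)
-138*((-K(0, 2) + G(-5)) - 84) = -138*((-((½)*2 + (½)*0) + 1/(1 - 5)) - 84) = -138*((-(1 + 0) + 1/(-4)) - 84) = -138*((-1*1 - ¼) - 84) = -138*((-1 - ¼) - 84) = -138*(-5/4 - 84) = -138*(-341/4) = 23529/2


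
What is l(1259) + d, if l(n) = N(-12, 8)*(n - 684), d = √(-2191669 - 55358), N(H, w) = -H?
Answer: 6900 + I*√2247027 ≈ 6900.0 + 1499.0*I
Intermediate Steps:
d = I*√2247027 (d = √(-2247027) = I*√2247027 ≈ 1499.0*I)
l(n) = -8208 + 12*n (l(n) = (-1*(-12))*(n - 684) = 12*(-684 + n) = -8208 + 12*n)
l(1259) + d = (-8208 + 12*1259) + I*√2247027 = (-8208 + 15108) + I*√2247027 = 6900 + I*√2247027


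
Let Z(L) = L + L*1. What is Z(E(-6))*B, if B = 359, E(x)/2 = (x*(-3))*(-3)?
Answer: -77544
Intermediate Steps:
E(x) = 18*x (E(x) = 2*((x*(-3))*(-3)) = 2*(-3*x*(-3)) = 2*(9*x) = 18*x)
Z(L) = 2*L (Z(L) = L + L = 2*L)
Z(E(-6))*B = (2*(18*(-6)))*359 = (2*(-108))*359 = -216*359 = -77544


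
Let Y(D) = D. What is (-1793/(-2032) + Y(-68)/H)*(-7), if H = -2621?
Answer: -33863403/5325872 ≈ -6.3583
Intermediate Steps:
(-1793/(-2032) + Y(-68)/H)*(-7) = (-1793/(-2032) - 68/(-2621))*(-7) = (-1793*(-1/2032) - 68*(-1/2621))*(-7) = (1793/2032 + 68/2621)*(-7) = (4837629/5325872)*(-7) = -33863403/5325872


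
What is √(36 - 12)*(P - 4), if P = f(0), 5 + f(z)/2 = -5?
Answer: -48*√6 ≈ -117.58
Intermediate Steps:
f(z) = -20 (f(z) = -10 + 2*(-5) = -10 - 10 = -20)
P = -20
√(36 - 12)*(P - 4) = √(36 - 12)*(-20 - 4) = √24*(-24) = (2*√6)*(-24) = -48*√6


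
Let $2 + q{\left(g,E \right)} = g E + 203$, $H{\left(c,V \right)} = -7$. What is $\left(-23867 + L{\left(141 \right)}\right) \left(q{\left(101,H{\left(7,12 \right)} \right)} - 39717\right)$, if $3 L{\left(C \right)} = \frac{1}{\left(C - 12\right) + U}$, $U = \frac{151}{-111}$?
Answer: $\frac{13601311679037}{14168} \approx 9.6 \cdot 10^{8}$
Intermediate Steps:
$U = - \frac{151}{111}$ ($U = 151 \left(- \frac{1}{111}\right) = - \frac{151}{111} \approx -1.3604$)
$q{\left(g,E \right)} = 201 + E g$ ($q{\left(g,E \right)} = -2 + \left(g E + 203\right) = -2 + \left(E g + 203\right) = -2 + \left(203 + E g\right) = 201 + E g$)
$L{\left(C \right)} = \frac{1}{3 \left(- \frac{1483}{111} + C\right)}$ ($L{\left(C \right)} = \frac{1}{3 \left(\left(C - 12\right) - \frac{151}{111}\right)} = \frac{1}{3 \left(\left(-12 + C\right) - \frac{151}{111}\right)} = \frac{1}{3 \left(- \frac{1483}{111} + C\right)}$)
$\left(-23867 + L{\left(141 \right)}\right) \left(q{\left(101,H{\left(7,12 \right)} \right)} - 39717\right) = \left(-23867 + \frac{37}{-1483 + 111 \cdot 141}\right) \left(\left(201 - 707\right) - 39717\right) = \left(-23867 + \frac{37}{-1483 + 15651}\right) \left(\left(201 - 707\right) - 39717\right) = \left(-23867 + \frac{37}{14168}\right) \left(-506 - 39717\right) = \left(-23867 + 37 \cdot \frac{1}{14168}\right) \left(-40223\right) = \left(-23867 + \frac{37}{14168}\right) \left(-40223\right) = \left(- \frac{338147619}{14168}\right) \left(-40223\right) = \frac{13601311679037}{14168}$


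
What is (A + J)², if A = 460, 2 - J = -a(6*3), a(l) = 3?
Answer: 216225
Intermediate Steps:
J = 5 (J = 2 - (-1)*3 = 2 - 1*(-3) = 2 + 3 = 5)
(A + J)² = (460 + 5)² = 465² = 216225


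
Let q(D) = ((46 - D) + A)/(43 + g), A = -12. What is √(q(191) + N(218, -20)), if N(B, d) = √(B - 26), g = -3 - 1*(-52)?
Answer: √(-3611 + 16928*√3)/46 ≈ 3.4857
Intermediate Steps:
g = 49 (g = -3 + 52 = 49)
N(B, d) = √(-26 + B)
q(D) = 17/46 - D/92 (q(D) = ((46 - D) - 12)/(43 + 49) = (34 - D)/92 = (34 - D)*(1/92) = 17/46 - D/92)
√(q(191) + N(218, -20)) = √((17/46 - 1/92*191) + √(-26 + 218)) = √((17/46 - 191/92) + √192) = √(-157/92 + 8*√3)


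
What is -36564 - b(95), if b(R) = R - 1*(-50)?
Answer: -36709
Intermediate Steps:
b(R) = 50 + R (b(R) = R + 50 = 50 + R)
-36564 - b(95) = -36564 - (50 + 95) = -36564 - 1*145 = -36564 - 145 = -36709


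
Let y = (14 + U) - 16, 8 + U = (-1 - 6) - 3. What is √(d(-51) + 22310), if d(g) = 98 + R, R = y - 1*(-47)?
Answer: √22435 ≈ 149.78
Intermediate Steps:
U = -18 (U = -8 + ((-1 - 6) - 3) = -8 + (-7 - 3) = -8 - 10 = -18)
y = -20 (y = (14 - 18) - 16 = -4 - 16 = -20)
R = 27 (R = -20 - 1*(-47) = -20 + 47 = 27)
d(g) = 125 (d(g) = 98 + 27 = 125)
√(d(-51) + 22310) = √(125 + 22310) = √22435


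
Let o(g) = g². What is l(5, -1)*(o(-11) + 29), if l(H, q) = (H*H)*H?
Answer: 18750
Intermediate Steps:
l(H, q) = H³ (l(H, q) = H²*H = H³)
l(5, -1)*(o(-11) + 29) = 5³*((-11)² + 29) = 125*(121 + 29) = 125*150 = 18750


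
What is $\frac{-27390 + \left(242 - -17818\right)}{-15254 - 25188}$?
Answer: $\frac{4665}{20221} \approx 0.2307$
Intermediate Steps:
$\frac{-27390 + \left(242 - -17818\right)}{-15254 - 25188} = \frac{-27390 + \left(242 + 17818\right)}{-40442} = \left(-27390 + 18060\right) \left(- \frac{1}{40442}\right) = \left(-9330\right) \left(- \frac{1}{40442}\right) = \frac{4665}{20221}$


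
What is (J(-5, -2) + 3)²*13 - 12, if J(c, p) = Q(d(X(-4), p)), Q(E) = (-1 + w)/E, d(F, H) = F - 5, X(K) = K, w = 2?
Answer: 7816/81 ≈ 96.494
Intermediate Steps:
d(F, H) = -5 + F
Q(E) = 1/E (Q(E) = (-1 + 2)/E = 1/E)
J(c, p) = -⅑ (J(c, p) = 1/(-5 - 4) = 1/(-9) = -⅑)
(J(-5, -2) + 3)²*13 - 12 = (-⅑ + 3)²*13 - 12 = (26/9)²*13 - 12 = (676/81)*13 - 12 = 8788/81 - 12 = 7816/81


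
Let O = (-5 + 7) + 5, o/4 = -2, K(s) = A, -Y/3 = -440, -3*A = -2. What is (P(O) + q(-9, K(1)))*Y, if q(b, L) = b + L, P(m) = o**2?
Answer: 73480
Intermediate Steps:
A = 2/3 (A = -1/3*(-2) = 2/3 ≈ 0.66667)
Y = 1320 (Y = -3*(-440) = 1320)
K(s) = 2/3
o = -8 (o = 4*(-2) = -8)
O = 7 (O = 2 + 5 = 7)
P(m) = 64 (P(m) = (-8)**2 = 64)
q(b, L) = L + b
(P(O) + q(-9, K(1)))*Y = (64 + (2/3 - 9))*1320 = (64 - 25/3)*1320 = (167/3)*1320 = 73480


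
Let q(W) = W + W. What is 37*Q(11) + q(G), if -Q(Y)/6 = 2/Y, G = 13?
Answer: -158/11 ≈ -14.364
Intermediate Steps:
Q(Y) = -12/Y
q(W) = 2*W
37*Q(11) + q(G) = 37*(-12/11) + 2*13 = 37*(-12*1/11) + 26 = 37*(-12/11) + 26 = -444/11 + 26 = -158/11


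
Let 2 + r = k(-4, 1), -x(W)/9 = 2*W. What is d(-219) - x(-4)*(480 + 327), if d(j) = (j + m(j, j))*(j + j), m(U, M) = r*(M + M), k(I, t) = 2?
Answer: 37818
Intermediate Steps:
x(W) = -18*W
r = 0 (r = -2 + 2 = 0)
m(U, M) = 0 (m(U, M) = 0*(M + M) = 0*(2*M) = 0)
d(j) = 2*j² (d(j) = (j + 0)*(j + j) = j*(2*j) = 2*j²)
d(-219) - x(-4)*(480 + 327) = 2*(-219)² - (-18*(-4))*(480 + 327) = 2*47961 - 72*807 = 95922 - 1*58104 = 95922 - 58104 = 37818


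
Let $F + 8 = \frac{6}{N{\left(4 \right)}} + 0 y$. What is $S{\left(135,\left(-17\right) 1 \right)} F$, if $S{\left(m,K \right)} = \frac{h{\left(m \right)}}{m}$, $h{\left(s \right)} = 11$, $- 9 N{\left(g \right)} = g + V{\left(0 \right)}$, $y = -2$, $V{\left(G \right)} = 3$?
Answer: $- \frac{242}{189} \approx -1.2804$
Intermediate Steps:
$N{\left(g \right)} = - \frac{1}{3} - \frac{g}{9}$ ($N{\left(g \right)} = - \frac{g + 3}{9} = - \frac{3 + g}{9} = - \frac{1}{3} - \frac{g}{9}$)
$S{\left(m,K \right)} = \frac{11}{m}$
$F = - \frac{110}{7}$ ($F = -8 + \left(\frac{6}{- \frac{1}{3} - \frac{4}{9}} + 0 \left(-2\right)\right) = -8 + \left(\frac{6}{- \frac{1}{3} - \frac{4}{9}} + 0\right) = -8 + \left(\frac{6}{- \frac{7}{9}} + 0\right) = -8 + \left(6 \left(- \frac{9}{7}\right) + 0\right) = -8 + \left(- \frac{54}{7} + 0\right) = -8 - \frac{54}{7} = - \frac{110}{7} \approx -15.714$)
$S{\left(135,\left(-17\right) 1 \right)} F = \frac{11}{135} \left(- \frac{110}{7}\right) = - \frac{242}{189}$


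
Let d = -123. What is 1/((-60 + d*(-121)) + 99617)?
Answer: 1/114440 ≈ 8.7382e-6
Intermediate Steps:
1/((-60 + d*(-121)) + 99617) = 1/((-60 - 123*(-121)) + 99617) = 1/((-60 + 14883) + 99617) = 1/(14823 + 99617) = 1/114440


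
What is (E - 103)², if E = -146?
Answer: 62001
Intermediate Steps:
(E - 103)² = (-146 - 103)² = (-249)² = 62001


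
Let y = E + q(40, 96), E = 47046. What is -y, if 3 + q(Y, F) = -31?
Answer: -47012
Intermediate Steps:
q(Y, F) = -34 (q(Y, F) = -3 - 31 = -34)
y = 47012 (y = 47046 - 34 = 47012)
-y = -1*47012 = -47012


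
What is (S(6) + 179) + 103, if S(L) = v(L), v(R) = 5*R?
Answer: 312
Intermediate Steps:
S(L) = 5*L
(S(6) + 179) + 103 = (5*6 + 179) + 103 = (30 + 179) + 103 = 209 + 103 = 312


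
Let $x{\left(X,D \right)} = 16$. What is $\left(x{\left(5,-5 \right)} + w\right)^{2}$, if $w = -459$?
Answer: $196249$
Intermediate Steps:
$\left(x{\left(5,-5 \right)} + w\right)^{2} = \left(16 - 459\right)^{2} = \left(-443\right)^{2} = 196249$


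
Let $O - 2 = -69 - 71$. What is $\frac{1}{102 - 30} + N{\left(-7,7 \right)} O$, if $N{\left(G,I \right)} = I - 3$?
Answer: $- \frac{39743}{72} \approx -551.99$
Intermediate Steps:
$N{\left(G,I \right)} = -3 + I$ ($N{\left(G,I \right)} = I - 3 = -3 + I$)
$O = -138$ ($O = 2 - 140 = -138$)
$\frac{1}{102 - 30} + N{\left(-7,7 \right)} O = \frac{1}{102 - 30} + \left(-3 + 7\right) \left(-138\right) = \frac{1}{72} + 4 \left(-138\right) = \frac{1}{72} - 552 = - \frac{39743}{72}$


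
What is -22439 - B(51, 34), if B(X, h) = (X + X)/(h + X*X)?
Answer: -3478051/155 ≈ -22439.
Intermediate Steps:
B(X, h) = 2*X/(h + X**2) (B(X, h) = (2*X)/(h + X**2) = 2*X/(h + X**2))
-22439 - B(51, 34) = -22439 - 2*51/(34 + 51**2) = -22439 - 2*51/(34 + 2601) = -22439 - 2*51/2635 = -22439 - 1*6/155 = -22439 - 6/155 = -3478051/155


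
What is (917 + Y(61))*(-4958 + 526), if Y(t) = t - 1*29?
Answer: -4205968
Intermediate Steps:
Y(t) = -29 + t (Y(t) = t - 29 = -29 + t)
(917 + Y(61))*(-4958 + 526) = (917 + (-29 + 61))*(-4958 + 526) = (917 + 32)*(-4432) = 949*(-4432) = -4205968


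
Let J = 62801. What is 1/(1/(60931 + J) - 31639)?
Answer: -123732/3914756747 ≈ -3.1607e-5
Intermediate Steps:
1/(1/(60931 + J) - 31639) = 1/(1/(60931 + 62801) - 31639) = 1/(1/123732 - 31639) = 1/(-3914756747/123732) = -123732/3914756747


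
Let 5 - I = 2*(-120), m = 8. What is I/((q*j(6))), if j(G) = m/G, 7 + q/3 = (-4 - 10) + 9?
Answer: -245/48 ≈ -5.1042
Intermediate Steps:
I = 245 (I = 5 - 2*(-120) = 5 - 1*(-240) = 5 + 240 = 245)
q = -36 (q = -21 + 3*((-4 - 10) + 9) = -21 + 3*(-14 + 9) = -21 + 3*(-5) = -21 - 15 = -36)
j(G) = 8/G
I/((q*j(6))) = 245/((-288/6)) = 245/((-36*4/3)) = 245/(-48) = 245*(-1/48) = -245/48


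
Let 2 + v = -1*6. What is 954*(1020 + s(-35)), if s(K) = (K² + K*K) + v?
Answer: 3302748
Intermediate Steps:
v = -8 (v = -2 - 1*6 = -2 - 6 = -8)
s(K) = -8 + 2*K² (s(K) = (K² + K*K) - 8 = (K² + K²) - 8 = 2*K² - 8 = -8 + 2*K²)
954*(1020 + s(-35)) = 954*(1020 + (-8 + 2*(-35)²)) = 954*(1020 + (-8 + 2*1225)) = 954*(1020 + (-8 + 2450)) = 954*(1020 + 2442) = 954*3462 = 3302748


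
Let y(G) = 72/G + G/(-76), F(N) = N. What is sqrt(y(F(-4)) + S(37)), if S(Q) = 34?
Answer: sqrt(5795)/19 ≈ 4.0066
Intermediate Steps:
y(G) = 72/G - G/76 (y(G) = 72/G + G*(-1/76) = 72/G - G/76)
sqrt(y(F(-4)) + S(37)) = sqrt((72/(-4) - 1/76*(-4)) + 34) = sqrt((72*(-1/4) + 1/19) + 34) = sqrt((-18 + 1/19) + 34) = sqrt(-341/19 + 34) = sqrt(305/19) = sqrt(5795)/19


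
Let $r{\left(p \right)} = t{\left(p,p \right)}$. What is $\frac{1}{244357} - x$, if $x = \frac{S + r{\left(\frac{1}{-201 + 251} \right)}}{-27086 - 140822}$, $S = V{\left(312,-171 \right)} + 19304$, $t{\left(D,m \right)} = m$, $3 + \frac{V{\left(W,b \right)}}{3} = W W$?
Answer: $\frac{3803755226707}{2051474757800} \approx 1.8542$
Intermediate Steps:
$V{\left(W,b \right)} = -9 + 3 W^{2}$ ($V{\left(W,b \right)} = -9 + 3 W W = -9 + 3 W^{2}$)
$S = 311327$ ($S = \left(-9 + 3 \cdot 312^{2}\right) + 19304 = \left(-9 + 3 \cdot 97344\right) + 19304 = \left(-9 + 292032\right) + 19304 = 292023 + 19304 = 311327$)
$r{\left(p \right)} = p$
$x = - \frac{15566351}{8395400}$ ($x = \frac{311327 + \frac{1}{-201 + 251}}{-27086 - 140822} = \frac{311327 + \frac{1}{50}}{-167908} = \left(311327 + \frac{1}{50}\right) \left(- \frac{1}{167908}\right) = \frac{15566351}{50} \left(- \frac{1}{167908}\right) = - \frac{15566351}{8395400} \approx -1.8542$)
$\frac{1}{244357} - x = \frac{1}{244357} - - \frac{15566351}{8395400} = \frac{1}{244357} + \frac{15566351}{8395400} = \frac{3803755226707}{2051474757800}$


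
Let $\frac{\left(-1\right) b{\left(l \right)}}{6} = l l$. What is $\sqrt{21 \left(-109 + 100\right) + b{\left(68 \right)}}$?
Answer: $i \sqrt{27933} \approx 167.13 i$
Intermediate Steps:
$b{\left(l \right)} = - 6 l^{2}$ ($b{\left(l \right)} = - 6 l l = - 6 l^{2}$)
$\sqrt{21 \left(-109 + 100\right) + b{\left(68 \right)}} = \sqrt{21 \left(-109 + 100\right) - 6 \cdot 68^{2}} = \sqrt{21 \left(-9\right) - 27744} = \sqrt{-189 - 27744} = \sqrt{-27933} = i \sqrt{27933}$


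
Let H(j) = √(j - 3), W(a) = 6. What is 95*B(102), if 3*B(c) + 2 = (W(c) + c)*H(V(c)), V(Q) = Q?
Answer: -190/3 + 10260*√11 ≈ 33965.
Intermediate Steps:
H(j) = √(-3 + j)
B(c) = -⅔ + √(-3 + c)*(6 + c)/3 (B(c) = -⅔ + ((6 + c)*√(-3 + c))/3 = -⅔ + (√(-3 + c)*(6 + c))/3 = -⅔ + √(-3 + c)*(6 + c)/3)
95*B(102) = 95*(-⅔ + 2*√(-3 + 102) + (⅓)*102*√(-3 + 102)) = 95*(-⅔ + 2*√99 + (⅓)*102*√99) = 95*(-⅔ + 2*(3*√11) + (⅓)*102*(3*√11)) = 95*(-⅔ + 6*√11 + 102*√11) = 95*(-⅔ + 108*√11) = -190/3 + 10260*√11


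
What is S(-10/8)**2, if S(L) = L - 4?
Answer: 441/16 ≈ 27.563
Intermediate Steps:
S(L) = -4 + L
S(-10/8)**2 = (-4 - 10/8)**2 = (-4 - 10*1/8)**2 = (-4 - 5/4)**2 = (-21/4)**2 = 441/16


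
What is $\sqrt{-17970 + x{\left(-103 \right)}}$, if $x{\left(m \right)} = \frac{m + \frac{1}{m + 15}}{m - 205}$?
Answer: $\frac{i \sqrt{139157090}}{88} \approx 134.05 i$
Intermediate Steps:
$x{\left(m \right)} = \frac{m + \frac{1}{15 + m}}{-205 + m}$
$\sqrt{-17970 + x{\left(-103 \right)}} = \sqrt{-17970 + \frac{1 + \left(-103\right)^{2} + 15 \left(-103\right)}{-3075 + \left(-103\right)^{2} - -19570}} = \sqrt{-17970 + \frac{1 + 10609 - 1545}{-3075 + 10609 + 19570}} = \sqrt{-17970 + \frac{1}{27104} \cdot 9065} = \sqrt{-17970 + \frac{1295}{3872}} = \sqrt{- \frac{69578545}{3872}} = \frac{i \sqrt{139157090}}{88}$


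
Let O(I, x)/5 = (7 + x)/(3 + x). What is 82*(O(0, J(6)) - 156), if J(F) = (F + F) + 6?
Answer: -258382/21 ≈ -12304.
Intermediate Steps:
J(F) = 6 + 2*F (J(F) = 2*F + 6 = 6 + 2*F)
O(I, x) = 5*(7 + x)/(3 + x) (O(I, x) = 5*((7 + x)/(3 + x)) = 5*(7 + x)/(3 + x))
82*(O(0, J(6)) - 156) = 82*(5*(7 + (6 + 2*6))/(3 + (6 + 2*6)) - 156) = 82*(5*(7 + (6 + 12))/(3 + (6 + 12)) - 156) = 82*(5*(7 + 18)/(3 + 18) - 156) = 82*(5*25/21 - 156) = 82*(5*(1/21)*25 - 156) = 82*(125/21 - 156) = 82*(-3151/21) = -258382/21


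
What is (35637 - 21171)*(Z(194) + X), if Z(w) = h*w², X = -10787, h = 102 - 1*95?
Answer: 3655051890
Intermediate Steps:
h = 7 (h = 102 - 95 = 7)
Z(w) = 7*w²
(35637 - 21171)*(Z(194) + X) = (35637 - 21171)*(7*194² - 10787) = 14466*(7*37636 - 10787) = 14466*(263452 - 10787) = 14466*252665 = 3655051890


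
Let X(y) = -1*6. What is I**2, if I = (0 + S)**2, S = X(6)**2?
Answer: 1679616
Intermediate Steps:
X(y) = -6
S = 36 (S = (-6)**2 = 36)
I = 1296 (I = (0 + 36)**2 = 36**2 = 1296)
I**2 = 1296**2 = 1679616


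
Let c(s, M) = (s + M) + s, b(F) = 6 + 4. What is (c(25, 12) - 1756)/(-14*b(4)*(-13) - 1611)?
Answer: -154/19 ≈ -8.1053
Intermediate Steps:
b(F) = 10
c(s, M) = M + 2*s (c(s, M) = (M + s) + s = M + 2*s)
(c(25, 12) - 1756)/(-14*b(4)*(-13) - 1611) = ((12 + 2*25) - 1756)/(-14*10*(-13) - 1611) = ((12 + 50) - 1756)/(-140*(-13) - 1611) = (62 - 1756)/(1820 - 1611) = -1694/209 = -1694*1/209 = -154/19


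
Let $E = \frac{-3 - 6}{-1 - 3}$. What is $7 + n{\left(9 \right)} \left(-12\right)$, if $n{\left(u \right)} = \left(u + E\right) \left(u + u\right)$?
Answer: $-2423$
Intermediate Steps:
$E = \frac{9}{4}$ ($E = - \frac{9}{-4} = \left(-9\right) \left(- \frac{1}{4}\right) = \frac{9}{4} \approx 2.25$)
$n{\left(u \right)} = 2 u \left(\frac{9}{4} + u\right)$ ($n{\left(u \right)} = \left(u + \frac{9}{4}\right) \left(u + u\right) = \left(\frac{9}{4} + u\right) 2 u = 2 u \left(\frac{9}{4} + u\right)$)
$7 + n{\left(9 \right)} \left(-12\right) = 7 + \frac{1}{2} \cdot 9 \left(9 + 4 \cdot 9\right) \left(-12\right) = 7 + \frac{1}{2} \cdot 9 \left(9 + 36\right) \left(-12\right) = 7 + \frac{1}{2} \cdot 9 \cdot 45 \left(-12\right) = 7 + \frac{405}{2} \left(-12\right) = 7 - 2430 = -2423$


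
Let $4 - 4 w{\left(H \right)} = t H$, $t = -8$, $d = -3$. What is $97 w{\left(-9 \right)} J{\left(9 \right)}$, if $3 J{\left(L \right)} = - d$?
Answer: $-1649$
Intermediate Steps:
$J{\left(L \right)} = 1$ ($J{\left(L \right)} = \frac{\left(-1\right) \left(-3\right)}{3} = \frac{1}{3} \cdot 3 = 1$)
$w{\left(H \right)} = 1 + 2 H$ ($w{\left(H \right)} = 1 - \frac{\left(-8\right) H}{4} = 1 + 2 H$)
$97 w{\left(-9 \right)} J{\left(9 \right)} = 97 \left(1 + 2 \left(-9\right)\right) 1 = 97 \left(1 - 18\right) 1 = 97 \left(-17\right) 1 = \left(-1649\right) 1 = -1649$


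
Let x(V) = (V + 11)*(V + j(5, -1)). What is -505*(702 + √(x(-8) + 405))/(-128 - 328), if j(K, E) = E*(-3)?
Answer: 59085/76 + 505*√390/456 ≈ 799.30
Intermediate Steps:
j(K, E) = -3*E
x(V) = (3 + V)*(11 + V) (x(V) = (V + 11)*(V - 3*(-1)) = (11 + V)*(V + 3) = (11 + V)*(3 + V) = (3 + V)*(11 + V))
-505*(702 + √(x(-8) + 405))/(-128 - 328) = -505*(702 + √((33 + (-8)² + 14*(-8)) + 405))/(-128 - 328) = -505*(702 + √((33 + 64 - 112) + 405))/(-456) = -505*(702 + √(-15 + 405))*(-1)/456 = -505*(702 + √390)*(-1)/456 = -505*(-117/76 - √390/456) = 59085/76 + 505*√390/456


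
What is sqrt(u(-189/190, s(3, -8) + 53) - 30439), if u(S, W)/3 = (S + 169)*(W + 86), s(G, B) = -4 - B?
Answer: sqrt(1503032810)/190 ≈ 204.05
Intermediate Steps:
u(S, W) = 3*(86 + W)*(169 + S) (u(S, W) = 3*((S + 169)*(W + 86)) = 3*((169 + S)*(86 + W)) = 3*((86 + W)*(169 + S)) = 3*(86 + W)*(169 + S))
sqrt(u(-189/190, s(3, -8) + 53) - 30439) = sqrt((43602 + 258*(-189/190) + 507*((-4 - 1*(-8)) + 53) + 3*(-189/190)*((-4 - 1*(-8)) + 53)) - 30439) = sqrt((43602 + 258*(-189*1/190) + 507*((-4 + 8) + 53) + 3*(-189*1/190)*((-4 + 8) + 53)) - 30439) = sqrt((43602 + 258*(-189/190) + 507*(4 + 53) + 3*(-189/190)*(4 + 53)) - 30439) = sqrt((43602 - 24381/95 + 507*57 + 3*(-189/190)*57) - 30439) = sqrt((43602 - 24381/95 + 28899 - 1701/10) - 30439) = sqrt(13694109/190 - 30439) = sqrt(7910699/190) = sqrt(1503032810)/190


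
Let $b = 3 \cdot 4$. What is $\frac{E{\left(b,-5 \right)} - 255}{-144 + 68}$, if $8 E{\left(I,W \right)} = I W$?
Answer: $\frac{525}{152} \approx 3.4539$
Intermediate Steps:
$b = 12$
$E{\left(I,W \right)} = \frac{I W}{8}$
$\frac{E{\left(b,-5 \right)} - 255}{-144 + 68} = \frac{\frac{1}{8} \cdot 12 \left(-5\right) - 255}{-144 + 68} = \frac{- \frac{15}{2} - 255}{-76} = \left(- \frac{525}{2}\right) \left(- \frac{1}{76}\right) = \frac{525}{152}$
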